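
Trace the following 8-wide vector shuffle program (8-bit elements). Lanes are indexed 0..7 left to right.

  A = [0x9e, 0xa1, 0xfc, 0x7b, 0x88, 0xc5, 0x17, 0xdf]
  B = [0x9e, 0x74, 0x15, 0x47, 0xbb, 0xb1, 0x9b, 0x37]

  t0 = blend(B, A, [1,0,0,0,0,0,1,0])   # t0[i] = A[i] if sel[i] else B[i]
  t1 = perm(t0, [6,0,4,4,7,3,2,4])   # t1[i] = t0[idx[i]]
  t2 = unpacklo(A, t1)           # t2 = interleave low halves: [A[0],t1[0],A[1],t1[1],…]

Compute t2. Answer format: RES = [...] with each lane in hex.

  t0: 9e 74 15 47 bb b1 17 37
  t1: 17 9e bb bb 37 47 15 bb
  t2: 9e 17 a1 9e fc bb 7b bb

RES = [0x9e, 0x17, 0xa1, 0x9e, 0xfc, 0xbb, 0x7b, 0xbb]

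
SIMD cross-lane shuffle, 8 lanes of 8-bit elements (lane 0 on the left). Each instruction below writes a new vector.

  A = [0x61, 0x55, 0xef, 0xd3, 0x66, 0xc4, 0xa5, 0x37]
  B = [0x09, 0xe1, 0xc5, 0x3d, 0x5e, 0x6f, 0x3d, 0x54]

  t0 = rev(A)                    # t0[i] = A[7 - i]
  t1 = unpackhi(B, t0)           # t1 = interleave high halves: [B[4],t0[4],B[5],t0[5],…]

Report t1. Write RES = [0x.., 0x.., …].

RES = [0x5e, 0xd3, 0x6f, 0xef, 0x3d, 0x55, 0x54, 0x61]

  t0: 37 a5 c4 66 d3 ef 55 61
  t1: 5e d3 6f ef 3d 55 54 61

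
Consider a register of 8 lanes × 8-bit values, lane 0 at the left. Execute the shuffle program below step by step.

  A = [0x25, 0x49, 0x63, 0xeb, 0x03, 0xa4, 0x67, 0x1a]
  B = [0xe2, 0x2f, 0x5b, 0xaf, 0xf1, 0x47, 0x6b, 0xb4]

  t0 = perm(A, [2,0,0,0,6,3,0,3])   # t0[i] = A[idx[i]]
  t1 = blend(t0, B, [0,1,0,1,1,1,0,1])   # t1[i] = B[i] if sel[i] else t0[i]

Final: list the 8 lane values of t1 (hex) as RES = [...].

  t0: 63 25 25 25 67 eb 25 eb
  t1: 63 2f 25 af f1 47 25 b4

RES = [0x63, 0x2f, 0x25, 0xaf, 0xf1, 0x47, 0x25, 0xb4]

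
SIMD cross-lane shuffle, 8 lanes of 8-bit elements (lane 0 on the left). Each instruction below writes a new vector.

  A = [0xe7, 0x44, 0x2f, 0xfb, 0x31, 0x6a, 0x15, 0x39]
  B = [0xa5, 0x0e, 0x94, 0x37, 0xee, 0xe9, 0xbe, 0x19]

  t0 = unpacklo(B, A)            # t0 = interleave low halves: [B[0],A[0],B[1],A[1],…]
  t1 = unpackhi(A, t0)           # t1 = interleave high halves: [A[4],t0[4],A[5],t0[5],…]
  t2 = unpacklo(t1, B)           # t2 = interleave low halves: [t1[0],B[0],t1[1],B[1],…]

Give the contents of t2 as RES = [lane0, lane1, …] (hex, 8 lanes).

RES = [ 0x31  0xa5  0x94  0x0e  0x6a  0x94  0x2f  0x37 ]

→ t0 |a5|e7|0e|44|94|2f|37|fb|
→ t1 |31|94|6a|2f|15|37|39|fb|
→ t2 |31|a5|94|0e|6a|94|2f|37|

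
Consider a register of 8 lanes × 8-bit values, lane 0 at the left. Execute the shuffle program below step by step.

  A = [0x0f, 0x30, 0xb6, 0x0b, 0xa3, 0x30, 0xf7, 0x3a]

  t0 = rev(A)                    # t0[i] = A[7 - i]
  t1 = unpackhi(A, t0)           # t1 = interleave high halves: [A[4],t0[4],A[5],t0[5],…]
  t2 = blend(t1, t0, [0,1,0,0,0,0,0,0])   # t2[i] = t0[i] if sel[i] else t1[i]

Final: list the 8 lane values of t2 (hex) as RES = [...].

RES = [0xa3, 0xf7, 0x30, 0xb6, 0xf7, 0x30, 0x3a, 0x0f]

  t0: 3a f7 30 a3 0b b6 30 0f
  t1: a3 0b 30 b6 f7 30 3a 0f
  t2: a3 f7 30 b6 f7 30 3a 0f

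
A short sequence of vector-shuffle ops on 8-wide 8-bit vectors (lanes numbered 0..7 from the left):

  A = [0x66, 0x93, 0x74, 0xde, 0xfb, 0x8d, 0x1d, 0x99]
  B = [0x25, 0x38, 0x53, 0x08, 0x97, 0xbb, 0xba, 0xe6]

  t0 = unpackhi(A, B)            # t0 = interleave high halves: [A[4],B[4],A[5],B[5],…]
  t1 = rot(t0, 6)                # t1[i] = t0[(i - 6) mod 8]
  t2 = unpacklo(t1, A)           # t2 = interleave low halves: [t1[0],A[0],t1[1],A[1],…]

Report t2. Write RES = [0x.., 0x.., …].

t0 = [0xfb, 0x97, 0x8d, 0xbb, 0x1d, 0xba, 0x99, 0xe6]
t1 = [0x8d, 0xbb, 0x1d, 0xba, 0x99, 0xe6, 0xfb, 0x97]
t2 = [0x8d, 0x66, 0xbb, 0x93, 0x1d, 0x74, 0xba, 0xde]

RES = [ 0x8d  0x66  0xbb  0x93  0x1d  0x74  0xba  0xde ]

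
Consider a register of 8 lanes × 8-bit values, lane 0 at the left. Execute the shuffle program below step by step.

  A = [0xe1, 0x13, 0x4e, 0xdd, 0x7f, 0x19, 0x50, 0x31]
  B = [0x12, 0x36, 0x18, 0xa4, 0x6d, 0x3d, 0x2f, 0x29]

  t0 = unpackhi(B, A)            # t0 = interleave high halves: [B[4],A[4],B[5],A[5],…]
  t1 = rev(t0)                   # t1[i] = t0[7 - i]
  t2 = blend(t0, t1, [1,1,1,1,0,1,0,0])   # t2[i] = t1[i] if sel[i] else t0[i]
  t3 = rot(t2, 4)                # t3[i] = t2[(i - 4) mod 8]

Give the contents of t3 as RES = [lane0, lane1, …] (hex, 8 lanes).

→ t0 |6d|7f|3d|19|2f|50|29|31|
→ t1 |31|29|50|2f|19|3d|7f|6d|
→ t2 |31|29|50|2f|2f|3d|29|31|
→ t3 |2f|3d|29|31|31|29|50|2f|

RES = [ 0x2f  0x3d  0x29  0x31  0x31  0x29  0x50  0x2f ]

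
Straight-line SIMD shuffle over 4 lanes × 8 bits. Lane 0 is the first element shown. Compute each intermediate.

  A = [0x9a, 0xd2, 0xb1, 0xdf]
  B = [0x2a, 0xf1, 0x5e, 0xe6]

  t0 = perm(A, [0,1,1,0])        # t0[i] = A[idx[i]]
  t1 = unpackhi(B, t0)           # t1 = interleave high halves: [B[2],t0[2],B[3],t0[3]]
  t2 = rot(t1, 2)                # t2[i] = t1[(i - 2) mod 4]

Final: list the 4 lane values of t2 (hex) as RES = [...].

→ t0 |9a|d2|d2|9a|
→ t1 |5e|d2|e6|9a|
→ t2 |e6|9a|5e|d2|

RES = [ 0xe6  0x9a  0x5e  0xd2 ]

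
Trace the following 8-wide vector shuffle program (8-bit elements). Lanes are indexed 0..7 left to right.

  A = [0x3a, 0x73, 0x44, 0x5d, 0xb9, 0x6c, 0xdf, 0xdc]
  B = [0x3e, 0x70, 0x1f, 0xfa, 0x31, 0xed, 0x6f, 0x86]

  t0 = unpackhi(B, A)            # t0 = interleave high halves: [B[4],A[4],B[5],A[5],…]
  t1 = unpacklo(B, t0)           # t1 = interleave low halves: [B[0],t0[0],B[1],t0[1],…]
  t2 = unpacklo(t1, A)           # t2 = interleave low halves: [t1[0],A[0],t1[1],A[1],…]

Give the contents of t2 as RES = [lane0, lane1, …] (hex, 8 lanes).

  t0: 31 b9 ed 6c 6f df 86 dc
  t1: 3e 31 70 b9 1f ed fa 6c
  t2: 3e 3a 31 73 70 44 b9 5d

RES = [0x3e, 0x3a, 0x31, 0x73, 0x70, 0x44, 0xb9, 0x5d]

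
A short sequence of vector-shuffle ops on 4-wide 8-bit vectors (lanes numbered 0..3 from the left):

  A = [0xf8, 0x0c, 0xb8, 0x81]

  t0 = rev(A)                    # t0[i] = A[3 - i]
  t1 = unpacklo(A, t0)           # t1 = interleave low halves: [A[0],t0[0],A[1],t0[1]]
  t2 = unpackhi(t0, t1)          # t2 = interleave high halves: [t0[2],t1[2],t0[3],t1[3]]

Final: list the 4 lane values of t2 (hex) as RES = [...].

→ t0 |81|b8|0c|f8|
→ t1 |f8|81|0c|b8|
→ t2 |0c|0c|f8|b8|

RES = [0x0c, 0x0c, 0xf8, 0xb8]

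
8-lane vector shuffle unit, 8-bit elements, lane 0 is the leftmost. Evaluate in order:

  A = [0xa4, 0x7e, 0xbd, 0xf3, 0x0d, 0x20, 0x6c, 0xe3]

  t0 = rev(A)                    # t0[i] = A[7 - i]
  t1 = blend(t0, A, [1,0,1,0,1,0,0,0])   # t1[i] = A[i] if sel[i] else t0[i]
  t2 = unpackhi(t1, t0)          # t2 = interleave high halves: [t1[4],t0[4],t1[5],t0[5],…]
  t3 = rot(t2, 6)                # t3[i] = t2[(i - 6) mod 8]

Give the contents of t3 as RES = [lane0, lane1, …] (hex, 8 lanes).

t0 = [0xe3, 0x6c, 0x20, 0x0d, 0xf3, 0xbd, 0x7e, 0xa4]
t1 = [0xa4, 0x6c, 0xbd, 0x0d, 0x0d, 0xbd, 0x7e, 0xa4]
t2 = [0x0d, 0xf3, 0xbd, 0xbd, 0x7e, 0x7e, 0xa4, 0xa4]
t3 = [0xbd, 0xbd, 0x7e, 0x7e, 0xa4, 0xa4, 0x0d, 0xf3]

RES = [0xbd, 0xbd, 0x7e, 0x7e, 0xa4, 0xa4, 0x0d, 0xf3]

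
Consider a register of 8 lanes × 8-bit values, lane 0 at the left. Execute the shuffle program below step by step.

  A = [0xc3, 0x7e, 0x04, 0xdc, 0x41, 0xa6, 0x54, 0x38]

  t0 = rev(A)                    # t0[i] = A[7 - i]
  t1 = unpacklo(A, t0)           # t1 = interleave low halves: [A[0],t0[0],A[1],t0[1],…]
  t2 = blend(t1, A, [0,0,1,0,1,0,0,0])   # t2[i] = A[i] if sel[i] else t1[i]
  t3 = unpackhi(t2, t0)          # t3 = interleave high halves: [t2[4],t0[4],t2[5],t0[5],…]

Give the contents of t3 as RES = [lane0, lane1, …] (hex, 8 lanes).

RES = [ 0x41  0xdc  0xa6  0x04  0xdc  0x7e  0x41  0xc3 ]

t0 = [0x38, 0x54, 0xa6, 0x41, 0xdc, 0x04, 0x7e, 0xc3]
t1 = [0xc3, 0x38, 0x7e, 0x54, 0x04, 0xa6, 0xdc, 0x41]
t2 = [0xc3, 0x38, 0x04, 0x54, 0x41, 0xa6, 0xdc, 0x41]
t3 = [0x41, 0xdc, 0xa6, 0x04, 0xdc, 0x7e, 0x41, 0xc3]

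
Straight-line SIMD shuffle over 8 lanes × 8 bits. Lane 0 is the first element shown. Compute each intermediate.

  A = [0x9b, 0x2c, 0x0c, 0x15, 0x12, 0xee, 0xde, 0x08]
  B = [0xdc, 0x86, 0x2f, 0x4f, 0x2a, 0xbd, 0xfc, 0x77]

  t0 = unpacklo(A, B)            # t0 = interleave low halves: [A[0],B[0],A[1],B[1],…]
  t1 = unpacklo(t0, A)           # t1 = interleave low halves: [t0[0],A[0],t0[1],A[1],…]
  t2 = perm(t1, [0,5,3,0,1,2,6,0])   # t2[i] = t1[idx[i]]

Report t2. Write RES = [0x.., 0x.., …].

RES = [0x9b, 0x0c, 0x2c, 0x9b, 0x9b, 0xdc, 0x86, 0x9b]

→ t0 |9b|dc|2c|86|0c|2f|15|4f|
→ t1 |9b|9b|dc|2c|2c|0c|86|15|
→ t2 |9b|0c|2c|9b|9b|dc|86|9b|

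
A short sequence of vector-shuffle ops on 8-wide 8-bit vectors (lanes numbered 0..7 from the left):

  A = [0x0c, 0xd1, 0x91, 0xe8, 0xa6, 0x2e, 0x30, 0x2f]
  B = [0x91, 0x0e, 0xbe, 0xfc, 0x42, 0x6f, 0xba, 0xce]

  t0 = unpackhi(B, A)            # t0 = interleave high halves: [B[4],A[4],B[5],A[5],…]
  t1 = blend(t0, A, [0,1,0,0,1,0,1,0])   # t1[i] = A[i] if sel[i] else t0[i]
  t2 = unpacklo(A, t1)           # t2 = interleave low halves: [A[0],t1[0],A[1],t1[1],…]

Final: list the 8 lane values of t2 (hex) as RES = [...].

RES = [0x0c, 0x42, 0xd1, 0xd1, 0x91, 0x6f, 0xe8, 0x2e]

→ t0 |42|a6|6f|2e|ba|30|ce|2f|
→ t1 |42|d1|6f|2e|a6|30|30|2f|
→ t2 |0c|42|d1|d1|91|6f|e8|2e|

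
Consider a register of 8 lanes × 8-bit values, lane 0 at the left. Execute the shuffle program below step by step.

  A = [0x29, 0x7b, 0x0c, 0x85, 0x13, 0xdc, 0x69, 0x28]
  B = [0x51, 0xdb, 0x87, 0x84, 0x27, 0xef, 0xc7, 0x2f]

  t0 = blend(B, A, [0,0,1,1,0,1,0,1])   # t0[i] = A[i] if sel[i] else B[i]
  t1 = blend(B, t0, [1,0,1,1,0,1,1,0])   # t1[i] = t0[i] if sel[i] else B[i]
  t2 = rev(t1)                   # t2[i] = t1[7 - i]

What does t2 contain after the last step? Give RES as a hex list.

→ t0 |51|db|0c|85|27|dc|c7|28|
→ t1 |51|db|0c|85|27|dc|c7|2f|
→ t2 |2f|c7|dc|27|85|0c|db|51|

RES = [0x2f, 0xc7, 0xdc, 0x27, 0x85, 0x0c, 0xdb, 0x51]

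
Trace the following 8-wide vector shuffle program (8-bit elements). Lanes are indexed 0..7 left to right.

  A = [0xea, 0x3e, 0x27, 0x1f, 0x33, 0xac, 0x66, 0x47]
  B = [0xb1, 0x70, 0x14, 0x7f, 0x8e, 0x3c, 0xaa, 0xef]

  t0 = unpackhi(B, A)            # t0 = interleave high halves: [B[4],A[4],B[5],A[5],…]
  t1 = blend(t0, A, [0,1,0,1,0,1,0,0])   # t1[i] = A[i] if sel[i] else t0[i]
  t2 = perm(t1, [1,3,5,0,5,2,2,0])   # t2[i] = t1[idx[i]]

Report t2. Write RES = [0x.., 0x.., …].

t0 = [0x8e, 0x33, 0x3c, 0xac, 0xaa, 0x66, 0xef, 0x47]
t1 = [0x8e, 0x3e, 0x3c, 0x1f, 0xaa, 0xac, 0xef, 0x47]
t2 = [0x3e, 0x1f, 0xac, 0x8e, 0xac, 0x3c, 0x3c, 0x8e]

RES = [ 0x3e  0x1f  0xac  0x8e  0xac  0x3c  0x3c  0x8e ]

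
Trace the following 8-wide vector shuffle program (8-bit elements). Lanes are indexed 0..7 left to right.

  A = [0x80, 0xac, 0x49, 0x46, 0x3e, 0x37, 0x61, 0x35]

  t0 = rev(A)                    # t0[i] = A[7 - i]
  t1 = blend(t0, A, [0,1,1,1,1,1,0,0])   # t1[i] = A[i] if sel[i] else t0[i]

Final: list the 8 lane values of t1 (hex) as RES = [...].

  t0: 35 61 37 3e 46 49 ac 80
  t1: 35 ac 49 46 3e 37 ac 80

RES = [ 0x35  0xac  0x49  0x46  0x3e  0x37  0xac  0x80 ]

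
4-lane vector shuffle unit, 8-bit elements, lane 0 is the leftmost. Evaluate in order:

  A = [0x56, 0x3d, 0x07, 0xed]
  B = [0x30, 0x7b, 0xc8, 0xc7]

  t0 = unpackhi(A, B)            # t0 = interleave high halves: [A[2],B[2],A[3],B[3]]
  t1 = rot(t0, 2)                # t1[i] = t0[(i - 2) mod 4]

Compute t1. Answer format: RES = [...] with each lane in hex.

  t0: 07 c8 ed c7
  t1: ed c7 07 c8

RES = [0xed, 0xc7, 0x07, 0xc8]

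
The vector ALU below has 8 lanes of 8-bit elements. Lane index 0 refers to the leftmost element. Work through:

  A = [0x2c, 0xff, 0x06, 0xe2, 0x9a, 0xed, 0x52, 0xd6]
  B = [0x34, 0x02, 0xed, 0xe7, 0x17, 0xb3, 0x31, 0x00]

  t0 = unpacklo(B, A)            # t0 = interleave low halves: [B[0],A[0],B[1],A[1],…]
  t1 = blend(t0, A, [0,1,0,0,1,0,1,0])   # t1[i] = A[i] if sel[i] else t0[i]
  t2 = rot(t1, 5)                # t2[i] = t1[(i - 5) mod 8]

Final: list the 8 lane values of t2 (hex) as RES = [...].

→ t0 |34|2c|02|ff|ed|06|e7|e2|
→ t1 |34|ff|02|ff|9a|06|52|e2|
→ t2 |ff|9a|06|52|e2|34|ff|02|

RES = [0xff, 0x9a, 0x06, 0x52, 0xe2, 0x34, 0xff, 0x02]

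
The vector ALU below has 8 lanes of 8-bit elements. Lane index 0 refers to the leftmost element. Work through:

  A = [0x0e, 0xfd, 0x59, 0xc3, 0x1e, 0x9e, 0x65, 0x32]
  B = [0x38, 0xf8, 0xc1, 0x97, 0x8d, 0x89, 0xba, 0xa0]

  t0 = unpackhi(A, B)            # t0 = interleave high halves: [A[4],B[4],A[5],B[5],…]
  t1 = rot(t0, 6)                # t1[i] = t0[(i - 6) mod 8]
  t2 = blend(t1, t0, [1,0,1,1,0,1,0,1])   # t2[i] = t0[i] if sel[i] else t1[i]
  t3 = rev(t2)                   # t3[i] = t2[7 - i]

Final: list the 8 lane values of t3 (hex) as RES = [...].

  t0: 1e 8d 9e 89 65 ba 32 a0
  t1: 9e 89 65 ba 32 a0 1e 8d
  t2: 1e 89 9e 89 32 ba 1e a0
  t3: a0 1e ba 32 89 9e 89 1e

RES = [ 0xa0  0x1e  0xba  0x32  0x89  0x9e  0x89  0x1e ]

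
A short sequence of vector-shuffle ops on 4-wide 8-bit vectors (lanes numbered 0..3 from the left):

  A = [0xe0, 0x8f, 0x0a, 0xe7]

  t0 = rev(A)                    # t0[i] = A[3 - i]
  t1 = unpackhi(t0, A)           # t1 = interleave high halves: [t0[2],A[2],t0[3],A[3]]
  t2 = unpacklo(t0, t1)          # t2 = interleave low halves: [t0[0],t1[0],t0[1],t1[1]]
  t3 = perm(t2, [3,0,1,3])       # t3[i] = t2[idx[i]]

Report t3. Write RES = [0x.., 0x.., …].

  t0: e7 0a 8f e0
  t1: 8f 0a e0 e7
  t2: e7 8f 0a 0a
  t3: 0a e7 8f 0a

RES = [0x0a, 0xe7, 0x8f, 0x0a]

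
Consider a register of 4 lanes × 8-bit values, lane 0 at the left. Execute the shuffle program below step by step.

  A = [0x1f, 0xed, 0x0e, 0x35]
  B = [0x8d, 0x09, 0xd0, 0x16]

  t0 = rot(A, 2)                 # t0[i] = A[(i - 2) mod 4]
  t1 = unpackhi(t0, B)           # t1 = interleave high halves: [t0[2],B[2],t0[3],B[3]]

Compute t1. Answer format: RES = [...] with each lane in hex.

RES = [ 0x1f  0xd0  0xed  0x16 ]

t0 = [0x0e, 0x35, 0x1f, 0xed]
t1 = [0x1f, 0xd0, 0xed, 0x16]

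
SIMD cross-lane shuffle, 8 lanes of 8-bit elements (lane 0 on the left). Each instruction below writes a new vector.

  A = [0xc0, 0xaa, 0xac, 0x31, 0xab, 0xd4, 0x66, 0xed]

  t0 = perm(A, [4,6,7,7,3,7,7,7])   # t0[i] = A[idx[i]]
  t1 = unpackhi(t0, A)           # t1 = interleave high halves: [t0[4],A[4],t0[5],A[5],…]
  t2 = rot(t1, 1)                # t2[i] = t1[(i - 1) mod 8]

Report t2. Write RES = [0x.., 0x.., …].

RES = [0xed, 0x31, 0xab, 0xed, 0xd4, 0xed, 0x66, 0xed]

→ t0 |ab|66|ed|ed|31|ed|ed|ed|
→ t1 |31|ab|ed|d4|ed|66|ed|ed|
→ t2 |ed|31|ab|ed|d4|ed|66|ed|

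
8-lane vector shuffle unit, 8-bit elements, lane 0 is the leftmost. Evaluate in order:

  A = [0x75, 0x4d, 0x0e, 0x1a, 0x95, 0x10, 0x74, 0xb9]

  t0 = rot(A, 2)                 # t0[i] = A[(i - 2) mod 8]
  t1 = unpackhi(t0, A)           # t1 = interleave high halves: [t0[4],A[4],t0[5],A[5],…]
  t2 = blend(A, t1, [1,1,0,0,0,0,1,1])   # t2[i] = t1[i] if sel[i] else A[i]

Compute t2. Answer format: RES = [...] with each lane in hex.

t0 = [0x74, 0xb9, 0x75, 0x4d, 0x0e, 0x1a, 0x95, 0x10]
t1 = [0x0e, 0x95, 0x1a, 0x10, 0x95, 0x74, 0x10, 0xb9]
t2 = [0x0e, 0x95, 0x0e, 0x1a, 0x95, 0x10, 0x10, 0xb9]

RES = [ 0x0e  0x95  0x0e  0x1a  0x95  0x10  0x10  0xb9 ]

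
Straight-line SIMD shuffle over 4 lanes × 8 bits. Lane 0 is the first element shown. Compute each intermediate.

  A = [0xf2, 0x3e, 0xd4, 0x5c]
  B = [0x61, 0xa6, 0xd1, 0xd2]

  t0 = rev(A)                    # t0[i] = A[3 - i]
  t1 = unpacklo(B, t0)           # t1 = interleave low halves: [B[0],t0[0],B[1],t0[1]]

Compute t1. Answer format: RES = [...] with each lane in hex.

  t0: 5c d4 3e f2
  t1: 61 5c a6 d4

RES = [ 0x61  0x5c  0xa6  0xd4 ]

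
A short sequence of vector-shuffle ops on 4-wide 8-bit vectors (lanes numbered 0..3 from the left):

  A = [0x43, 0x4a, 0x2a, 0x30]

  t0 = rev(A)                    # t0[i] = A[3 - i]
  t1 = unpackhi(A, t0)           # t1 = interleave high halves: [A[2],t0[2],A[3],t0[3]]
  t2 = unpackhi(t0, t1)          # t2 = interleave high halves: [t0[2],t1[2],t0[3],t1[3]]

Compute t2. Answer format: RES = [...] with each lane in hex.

RES = [ 0x4a  0x30  0x43  0x43 ]

  t0: 30 2a 4a 43
  t1: 2a 4a 30 43
  t2: 4a 30 43 43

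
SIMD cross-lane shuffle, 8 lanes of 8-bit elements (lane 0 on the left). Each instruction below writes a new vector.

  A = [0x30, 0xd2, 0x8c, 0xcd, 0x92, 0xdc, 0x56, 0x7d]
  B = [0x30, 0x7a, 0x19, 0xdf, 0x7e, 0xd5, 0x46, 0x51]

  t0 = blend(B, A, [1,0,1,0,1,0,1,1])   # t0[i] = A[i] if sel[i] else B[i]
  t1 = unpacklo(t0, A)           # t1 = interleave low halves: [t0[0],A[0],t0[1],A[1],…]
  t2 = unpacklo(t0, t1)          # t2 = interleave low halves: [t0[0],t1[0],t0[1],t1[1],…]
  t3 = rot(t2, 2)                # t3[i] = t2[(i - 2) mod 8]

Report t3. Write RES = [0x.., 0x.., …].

RES = [0xdf, 0xd2, 0x30, 0x30, 0x7a, 0x30, 0x8c, 0x7a]

t0 = [0x30, 0x7a, 0x8c, 0xdf, 0x92, 0xd5, 0x56, 0x7d]
t1 = [0x30, 0x30, 0x7a, 0xd2, 0x8c, 0x8c, 0xdf, 0xcd]
t2 = [0x30, 0x30, 0x7a, 0x30, 0x8c, 0x7a, 0xdf, 0xd2]
t3 = [0xdf, 0xd2, 0x30, 0x30, 0x7a, 0x30, 0x8c, 0x7a]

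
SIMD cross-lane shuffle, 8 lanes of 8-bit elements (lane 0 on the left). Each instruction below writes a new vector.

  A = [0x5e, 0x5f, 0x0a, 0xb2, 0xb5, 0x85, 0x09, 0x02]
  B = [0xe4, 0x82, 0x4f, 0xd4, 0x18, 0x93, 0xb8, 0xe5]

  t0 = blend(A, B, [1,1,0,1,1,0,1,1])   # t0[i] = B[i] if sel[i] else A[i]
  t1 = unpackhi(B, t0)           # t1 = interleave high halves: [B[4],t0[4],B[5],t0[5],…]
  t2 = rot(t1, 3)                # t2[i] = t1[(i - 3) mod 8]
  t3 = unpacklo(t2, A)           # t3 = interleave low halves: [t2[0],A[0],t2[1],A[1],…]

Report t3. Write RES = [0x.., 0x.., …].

→ t0 |e4|82|0a|d4|18|85|b8|e5|
→ t1 |18|18|93|85|b8|b8|e5|e5|
→ t2 |b8|e5|e5|18|18|93|85|b8|
→ t3 |b8|5e|e5|5f|e5|0a|18|b2|

RES = [0xb8, 0x5e, 0xe5, 0x5f, 0xe5, 0x0a, 0x18, 0xb2]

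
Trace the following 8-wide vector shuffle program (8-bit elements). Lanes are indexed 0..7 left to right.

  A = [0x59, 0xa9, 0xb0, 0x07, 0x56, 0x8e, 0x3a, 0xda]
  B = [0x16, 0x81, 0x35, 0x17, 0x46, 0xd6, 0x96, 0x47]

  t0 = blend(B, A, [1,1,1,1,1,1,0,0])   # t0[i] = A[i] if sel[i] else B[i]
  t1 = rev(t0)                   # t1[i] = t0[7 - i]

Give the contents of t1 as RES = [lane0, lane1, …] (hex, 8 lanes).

RES = [ 0x47  0x96  0x8e  0x56  0x07  0xb0  0xa9  0x59 ]

  t0: 59 a9 b0 07 56 8e 96 47
  t1: 47 96 8e 56 07 b0 a9 59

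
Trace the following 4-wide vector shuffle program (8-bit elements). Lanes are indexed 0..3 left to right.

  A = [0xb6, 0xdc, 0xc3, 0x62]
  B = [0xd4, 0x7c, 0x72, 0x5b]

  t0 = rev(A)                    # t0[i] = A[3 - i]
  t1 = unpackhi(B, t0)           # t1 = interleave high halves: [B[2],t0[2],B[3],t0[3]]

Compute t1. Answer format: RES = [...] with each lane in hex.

→ t0 |62|c3|dc|b6|
→ t1 |72|dc|5b|b6|

RES = [ 0x72  0xdc  0x5b  0xb6 ]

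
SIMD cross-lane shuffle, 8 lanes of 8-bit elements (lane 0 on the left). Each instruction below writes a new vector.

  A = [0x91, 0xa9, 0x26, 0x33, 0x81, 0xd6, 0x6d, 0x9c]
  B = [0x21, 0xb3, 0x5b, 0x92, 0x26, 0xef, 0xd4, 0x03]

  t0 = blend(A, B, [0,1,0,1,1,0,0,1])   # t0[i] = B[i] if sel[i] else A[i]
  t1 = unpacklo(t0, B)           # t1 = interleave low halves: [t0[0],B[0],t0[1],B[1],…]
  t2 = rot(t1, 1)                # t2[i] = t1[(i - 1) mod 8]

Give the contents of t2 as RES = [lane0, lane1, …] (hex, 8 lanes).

RES = [ 0x92  0x91  0x21  0xb3  0xb3  0x26  0x5b  0x92 ]

  t0: 91 b3 26 92 26 d6 6d 03
  t1: 91 21 b3 b3 26 5b 92 92
  t2: 92 91 21 b3 b3 26 5b 92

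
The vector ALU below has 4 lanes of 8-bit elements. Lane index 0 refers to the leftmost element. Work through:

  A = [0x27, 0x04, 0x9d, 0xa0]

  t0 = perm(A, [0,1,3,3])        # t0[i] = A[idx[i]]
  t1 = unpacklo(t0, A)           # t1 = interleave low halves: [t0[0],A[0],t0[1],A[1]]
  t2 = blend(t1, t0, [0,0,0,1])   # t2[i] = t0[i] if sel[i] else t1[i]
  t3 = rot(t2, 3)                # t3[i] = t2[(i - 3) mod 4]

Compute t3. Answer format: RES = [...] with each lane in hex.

  t0: 27 04 a0 a0
  t1: 27 27 04 04
  t2: 27 27 04 a0
  t3: 27 04 a0 27

RES = [0x27, 0x04, 0xa0, 0x27]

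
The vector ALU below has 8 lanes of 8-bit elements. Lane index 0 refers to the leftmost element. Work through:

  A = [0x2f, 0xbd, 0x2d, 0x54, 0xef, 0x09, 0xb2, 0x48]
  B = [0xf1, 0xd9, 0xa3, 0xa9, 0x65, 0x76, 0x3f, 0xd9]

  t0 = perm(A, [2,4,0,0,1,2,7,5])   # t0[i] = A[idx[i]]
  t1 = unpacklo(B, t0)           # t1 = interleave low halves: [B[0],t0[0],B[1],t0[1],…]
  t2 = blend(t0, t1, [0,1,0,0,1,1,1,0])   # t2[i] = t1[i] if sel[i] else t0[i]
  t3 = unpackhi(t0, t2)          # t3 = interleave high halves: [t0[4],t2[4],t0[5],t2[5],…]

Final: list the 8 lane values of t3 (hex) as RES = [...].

RES = [0xbd, 0xa3, 0x2d, 0x2f, 0x48, 0xa9, 0x09, 0x09]

  t0: 2d ef 2f 2f bd 2d 48 09
  t1: f1 2d d9 ef a3 2f a9 2f
  t2: 2d 2d 2f 2f a3 2f a9 09
  t3: bd a3 2d 2f 48 a9 09 09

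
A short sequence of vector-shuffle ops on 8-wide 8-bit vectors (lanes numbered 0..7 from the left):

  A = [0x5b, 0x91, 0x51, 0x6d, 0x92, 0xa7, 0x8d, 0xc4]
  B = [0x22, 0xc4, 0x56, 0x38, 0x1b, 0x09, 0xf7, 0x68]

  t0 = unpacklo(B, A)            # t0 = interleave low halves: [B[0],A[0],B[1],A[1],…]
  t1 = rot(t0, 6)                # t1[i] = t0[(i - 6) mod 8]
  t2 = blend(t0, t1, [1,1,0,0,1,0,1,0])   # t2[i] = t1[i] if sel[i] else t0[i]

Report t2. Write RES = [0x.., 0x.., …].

RES = [0xc4, 0x91, 0xc4, 0x91, 0x38, 0x51, 0x22, 0x6d]

t0 = [0x22, 0x5b, 0xc4, 0x91, 0x56, 0x51, 0x38, 0x6d]
t1 = [0xc4, 0x91, 0x56, 0x51, 0x38, 0x6d, 0x22, 0x5b]
t2 = [0xc4, 0x91, 0xc4, 0x91, 0x38, 0x51, 0x22, 0x6d]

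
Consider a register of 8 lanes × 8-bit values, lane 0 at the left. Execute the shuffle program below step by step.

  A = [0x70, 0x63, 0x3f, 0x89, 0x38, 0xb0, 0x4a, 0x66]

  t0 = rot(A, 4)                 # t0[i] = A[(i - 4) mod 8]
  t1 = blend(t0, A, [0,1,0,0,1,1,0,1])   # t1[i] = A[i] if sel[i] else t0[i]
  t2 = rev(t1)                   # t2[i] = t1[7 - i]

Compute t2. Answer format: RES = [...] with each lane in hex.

RES = [0x66, 0x3f, 0xb0, 0x38, 0x66, 0x4a, 0x63, 0x38]

→ t0 |38|b0|4a|66|70|63|3f|89|
→ t1 |38|63|4a|66|38|b0|3f|66|
→ t2 |66|3f|b0|38|66|4a|63|38|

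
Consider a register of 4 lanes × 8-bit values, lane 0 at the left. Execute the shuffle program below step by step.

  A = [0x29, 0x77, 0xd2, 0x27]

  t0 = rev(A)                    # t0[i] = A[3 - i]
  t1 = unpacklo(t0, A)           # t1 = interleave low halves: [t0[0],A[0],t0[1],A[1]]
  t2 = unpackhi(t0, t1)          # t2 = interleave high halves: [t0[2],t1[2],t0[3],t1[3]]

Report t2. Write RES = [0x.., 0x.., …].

  t0: 27 d2 77 29
  t1: 27 29 d2 77
  t2: 77 d2 29 77

RES = [0x77, 0xd2, 0x29, 0x77]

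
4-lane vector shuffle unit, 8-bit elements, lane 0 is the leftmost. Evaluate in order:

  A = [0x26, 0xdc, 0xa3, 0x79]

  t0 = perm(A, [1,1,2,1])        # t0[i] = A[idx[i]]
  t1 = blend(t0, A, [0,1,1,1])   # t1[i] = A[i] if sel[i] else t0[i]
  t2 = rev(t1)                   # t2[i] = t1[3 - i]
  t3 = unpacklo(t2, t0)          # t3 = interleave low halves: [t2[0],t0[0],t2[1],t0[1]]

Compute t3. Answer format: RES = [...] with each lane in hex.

t0 = [0xdc, 0xdc, 0xa3, 0xdc]
t1 = [0xdc, 0xdc, 0xa3, 0x79]
t2 = [0x79, 0xa3, 0xdc, 0xdc]
t3 = [0x79, 0xdc, 0xa3, 0xdc]

RES = [ 0x79  0xdc  0xa3  0xdc ]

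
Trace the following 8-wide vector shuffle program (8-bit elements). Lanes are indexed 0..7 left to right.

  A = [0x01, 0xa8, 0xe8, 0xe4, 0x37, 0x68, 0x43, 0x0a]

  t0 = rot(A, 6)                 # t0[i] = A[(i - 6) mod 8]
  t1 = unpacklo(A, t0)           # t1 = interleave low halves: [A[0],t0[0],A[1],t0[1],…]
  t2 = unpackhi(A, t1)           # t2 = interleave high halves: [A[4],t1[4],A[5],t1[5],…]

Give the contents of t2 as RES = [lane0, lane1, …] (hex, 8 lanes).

  t0: e8 e4 37 68 43 0a 01 a8
  t1: 01 e8 a8 e4 e8 37 e4 68
  t2: 37 e8 68 37 43 e4 0a 68

RES = [0x37, 0xe8, 0x68, 0x37, 0x43, 0xe4, 0x0a, 0x68]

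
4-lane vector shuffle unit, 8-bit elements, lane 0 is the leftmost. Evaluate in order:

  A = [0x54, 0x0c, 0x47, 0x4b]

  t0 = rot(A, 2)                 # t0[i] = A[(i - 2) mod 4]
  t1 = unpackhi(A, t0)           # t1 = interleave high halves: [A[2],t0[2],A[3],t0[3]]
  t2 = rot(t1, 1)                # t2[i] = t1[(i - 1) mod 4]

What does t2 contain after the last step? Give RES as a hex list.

→ t0 |47|4b|54|0c|
→ t1 |47|54|4b|0c|
→ t2 |0c|47|54|4b|

RES = [0x0c, 0x47, 0x54, 0x4b]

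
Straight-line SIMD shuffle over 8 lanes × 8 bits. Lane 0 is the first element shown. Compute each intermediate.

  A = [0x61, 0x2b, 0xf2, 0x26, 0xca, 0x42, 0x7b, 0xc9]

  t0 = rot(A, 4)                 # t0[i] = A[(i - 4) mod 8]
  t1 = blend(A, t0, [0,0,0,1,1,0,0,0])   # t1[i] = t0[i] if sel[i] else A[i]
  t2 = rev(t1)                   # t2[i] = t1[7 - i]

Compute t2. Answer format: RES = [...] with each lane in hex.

RES = [ 0xc9  0x7b  0x42  0x61  0xc9  0xf2  0x2b  0x61 ]

→ t0 |ca|42|7b|c9|61|2b|f2|26|
→ t1 |61|2b|f2|c9|61|42|7b|c9|
→ t2 |c9|7b|42|61|c9|f2|2b|61|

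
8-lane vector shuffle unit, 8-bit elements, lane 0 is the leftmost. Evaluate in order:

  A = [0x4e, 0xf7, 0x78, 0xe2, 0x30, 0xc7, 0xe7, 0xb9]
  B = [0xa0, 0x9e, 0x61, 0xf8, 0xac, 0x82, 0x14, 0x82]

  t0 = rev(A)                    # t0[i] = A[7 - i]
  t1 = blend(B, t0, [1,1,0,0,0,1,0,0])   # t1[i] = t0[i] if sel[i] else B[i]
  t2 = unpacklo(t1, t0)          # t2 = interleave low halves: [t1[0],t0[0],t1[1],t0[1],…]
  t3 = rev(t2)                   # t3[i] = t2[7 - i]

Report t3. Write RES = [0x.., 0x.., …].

→ t0 |b9|e7|c7|30|e2|78|f7|4e|
→ t1 |b9|e7|61|f8|ac|78|14|82|
→ t2 |b9|b9|e7|e7|61|c7|f8|30|
→ t3 |30|f8|c7|61|e7|e7|b9|b9|

RES = [ 0x30  0xf8  0xc7  0x61  0xe7  0xe7  0xb9  0xb9 ]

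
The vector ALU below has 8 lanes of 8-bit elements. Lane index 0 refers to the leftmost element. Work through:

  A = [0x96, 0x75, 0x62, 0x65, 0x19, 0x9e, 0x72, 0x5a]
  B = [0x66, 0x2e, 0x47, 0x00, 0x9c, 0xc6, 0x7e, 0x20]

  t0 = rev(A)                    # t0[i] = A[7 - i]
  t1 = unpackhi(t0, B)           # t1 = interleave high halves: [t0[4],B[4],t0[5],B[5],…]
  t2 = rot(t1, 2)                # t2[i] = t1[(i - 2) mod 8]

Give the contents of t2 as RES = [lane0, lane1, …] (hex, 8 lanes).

t0 = [0x5a, 0x72, 0x9e, 0x19, 0x65, 0x62, 0x75, 0x96]
t1 = [0x65, 0x9c, 0x62, 0xc6, 0x75, 0x7e, 0x96, 0x20]
t2 = [0x96, 0x20, 0x65, 0x9c, 0x62, 0xc6, 0x75, 0x7e]

RES = [ 0x96  0x20  0x65  0x9c  0x62  0xc6  0x75  0x7e ]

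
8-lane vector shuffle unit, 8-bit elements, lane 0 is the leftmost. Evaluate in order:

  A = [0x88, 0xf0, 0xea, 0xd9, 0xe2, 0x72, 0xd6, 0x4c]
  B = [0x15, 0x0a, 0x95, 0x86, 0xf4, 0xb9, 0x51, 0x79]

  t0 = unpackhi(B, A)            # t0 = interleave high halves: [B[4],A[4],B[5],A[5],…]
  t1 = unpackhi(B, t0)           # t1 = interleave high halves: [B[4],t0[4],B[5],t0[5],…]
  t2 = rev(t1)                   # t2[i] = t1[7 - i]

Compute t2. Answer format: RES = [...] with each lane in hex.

  t0: f4 e2 b9 72 51 d6 79 4c
  t1: f4 51 b9 d6 51 79 79 4c
  t2: 4c 79 79 51 d6 b9 51 f4

RES = [0x4c, 0x79, 0x79, 0x51, 0xd6, 0xb9, 0x51, 0xf4]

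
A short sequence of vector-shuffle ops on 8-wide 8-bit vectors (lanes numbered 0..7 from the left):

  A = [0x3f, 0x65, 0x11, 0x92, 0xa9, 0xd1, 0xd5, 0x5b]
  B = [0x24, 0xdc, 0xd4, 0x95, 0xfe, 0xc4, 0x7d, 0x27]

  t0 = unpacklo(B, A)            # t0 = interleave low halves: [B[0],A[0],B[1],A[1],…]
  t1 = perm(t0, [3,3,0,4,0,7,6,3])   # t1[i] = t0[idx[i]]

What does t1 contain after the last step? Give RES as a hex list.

t0 = [0x24, 0x3f, 0xdc, 0x65, 0xd4, 0x11, 0x95, 0x92]
t1 = [0x65, 0x65, 0x24, 0xd4, 0x24, 0x92, 0x95, 0x65]

RES = [ 0x65  0x65  0x24  0xd4  0x24  0x92  0x95  0x65 ]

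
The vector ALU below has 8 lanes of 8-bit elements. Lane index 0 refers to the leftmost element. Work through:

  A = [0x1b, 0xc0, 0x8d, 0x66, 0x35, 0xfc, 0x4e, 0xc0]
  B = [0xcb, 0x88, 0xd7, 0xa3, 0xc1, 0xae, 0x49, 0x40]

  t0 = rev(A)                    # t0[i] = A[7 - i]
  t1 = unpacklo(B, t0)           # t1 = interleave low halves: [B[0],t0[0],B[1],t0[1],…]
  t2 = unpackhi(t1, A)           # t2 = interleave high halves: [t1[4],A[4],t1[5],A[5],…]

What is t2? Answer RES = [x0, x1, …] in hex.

  t0: c0 4e fc 35 66 8d c0 1b
  t1: cb c0 88 4e d7 fc a3 35
  t2: d7 35 fc fc a3 4e 35 c0

RES = [0xd7, 0x35, 0xfc, 0xfc, 0xa3, 0x4e, 0x35, 0xc0]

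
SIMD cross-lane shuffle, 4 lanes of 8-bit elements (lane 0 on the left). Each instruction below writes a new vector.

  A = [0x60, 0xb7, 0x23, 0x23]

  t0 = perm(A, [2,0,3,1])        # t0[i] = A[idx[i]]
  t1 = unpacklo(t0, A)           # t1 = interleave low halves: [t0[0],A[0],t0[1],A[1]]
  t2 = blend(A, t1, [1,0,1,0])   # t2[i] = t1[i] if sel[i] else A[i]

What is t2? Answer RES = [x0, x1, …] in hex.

RES = [ 0x23  0xb7  0x60  0x23 ]

t0 = [0x23, 0x60, 0x23, 0xb7]
t1 = [0x23, 0x60, 0x60, 0xb7]
t2 = [0x23, 0xb7, 0x60, 0x23]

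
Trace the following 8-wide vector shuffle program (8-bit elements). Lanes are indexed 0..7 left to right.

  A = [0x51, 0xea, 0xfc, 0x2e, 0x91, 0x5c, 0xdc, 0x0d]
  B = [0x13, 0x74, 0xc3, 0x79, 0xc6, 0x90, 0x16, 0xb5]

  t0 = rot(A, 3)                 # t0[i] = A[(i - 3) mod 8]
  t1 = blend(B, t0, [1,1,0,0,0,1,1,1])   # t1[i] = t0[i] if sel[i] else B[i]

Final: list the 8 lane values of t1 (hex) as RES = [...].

RES = [ 0x5c  0xdc  0xc3  0x79  0xc6  0xfc  0x2e  0x91 ]

→ t0 |5c|dc|0d|51|ea|fc|2e|91|
→ t1 |5c|dc|c3|79|c6|fc|2e|91|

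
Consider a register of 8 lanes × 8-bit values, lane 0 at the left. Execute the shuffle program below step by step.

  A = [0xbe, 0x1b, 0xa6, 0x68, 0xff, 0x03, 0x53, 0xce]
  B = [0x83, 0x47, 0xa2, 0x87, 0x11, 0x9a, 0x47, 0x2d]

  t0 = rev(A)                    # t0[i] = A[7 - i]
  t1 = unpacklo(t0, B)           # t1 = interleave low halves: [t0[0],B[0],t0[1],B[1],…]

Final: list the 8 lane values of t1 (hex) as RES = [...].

RES = [ 0xce  0x83  0x53  0x47  0x03  0xa2  0xff  0x87 ]

→ t0 |ce|53|03|ff|68|a6|1b|be|
→ t1 |ce|83|53|47|03|a2|ff|87|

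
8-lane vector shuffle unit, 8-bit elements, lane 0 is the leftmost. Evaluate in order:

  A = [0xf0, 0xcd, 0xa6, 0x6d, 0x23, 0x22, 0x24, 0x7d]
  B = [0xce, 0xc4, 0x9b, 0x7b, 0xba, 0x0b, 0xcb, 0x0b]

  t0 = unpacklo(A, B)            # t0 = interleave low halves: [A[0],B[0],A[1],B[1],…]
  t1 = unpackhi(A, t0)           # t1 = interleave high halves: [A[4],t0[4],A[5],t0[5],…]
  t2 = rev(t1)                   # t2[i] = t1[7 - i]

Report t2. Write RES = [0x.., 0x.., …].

→ t0 |f0|ce|cd|c4|a6|9b|6d|7b|
→ t1 |23|a6|22|9b|24|6d|7d|7b|
→ t2 |7b|7d|6d|24|9b|22|a6|23|

RES = [0x7b, 0x7d, 0x6d, 0x24, 0x9b, 0x22, 0xa6, 0x23]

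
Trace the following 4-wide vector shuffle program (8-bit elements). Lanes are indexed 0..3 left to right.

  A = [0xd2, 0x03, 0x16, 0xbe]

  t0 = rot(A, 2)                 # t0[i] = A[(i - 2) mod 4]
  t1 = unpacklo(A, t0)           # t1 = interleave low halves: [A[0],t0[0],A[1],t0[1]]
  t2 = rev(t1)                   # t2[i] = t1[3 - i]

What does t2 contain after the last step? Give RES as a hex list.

→ t0 |16|be|d2|03|
→ t1 |d2|16|03|be|
→ t2 |be|03|16|d2|

RES = [0xbe, 0x03, 0x16, 0xd2]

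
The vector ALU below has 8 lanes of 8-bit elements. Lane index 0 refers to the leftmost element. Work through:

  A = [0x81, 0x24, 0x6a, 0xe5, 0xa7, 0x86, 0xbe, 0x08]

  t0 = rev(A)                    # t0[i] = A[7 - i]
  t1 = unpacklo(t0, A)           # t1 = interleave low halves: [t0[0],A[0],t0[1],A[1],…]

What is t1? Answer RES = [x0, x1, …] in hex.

  t0: 08 be 86 a7 e5 6a 24 81
  t1: 08 81 be 24 86 6a a7 e5

RES = [0x08, 0x81, 0xbe, 0x24, 0x86, 0x6a, 0xa7, 0xe5]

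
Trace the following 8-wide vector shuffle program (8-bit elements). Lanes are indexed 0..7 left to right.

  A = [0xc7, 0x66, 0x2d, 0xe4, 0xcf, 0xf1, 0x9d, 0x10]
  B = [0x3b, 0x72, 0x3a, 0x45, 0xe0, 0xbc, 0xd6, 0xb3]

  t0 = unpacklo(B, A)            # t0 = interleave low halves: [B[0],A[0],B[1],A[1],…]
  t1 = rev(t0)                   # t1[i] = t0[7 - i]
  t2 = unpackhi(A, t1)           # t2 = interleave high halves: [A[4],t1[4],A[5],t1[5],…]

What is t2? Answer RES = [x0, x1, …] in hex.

→ t0 |3b|c7|72|66|3a|2d|45|e4|
→ t1 |e4|45|2d|3a|66|72|c7|3b|
→ t2 |cf|66|f1|72|9d|c7|10|3b|

RES = [0xcf, 0x66, 0xf1, 0x72, 0x9d, 0xc7, 0x10, 0x3b]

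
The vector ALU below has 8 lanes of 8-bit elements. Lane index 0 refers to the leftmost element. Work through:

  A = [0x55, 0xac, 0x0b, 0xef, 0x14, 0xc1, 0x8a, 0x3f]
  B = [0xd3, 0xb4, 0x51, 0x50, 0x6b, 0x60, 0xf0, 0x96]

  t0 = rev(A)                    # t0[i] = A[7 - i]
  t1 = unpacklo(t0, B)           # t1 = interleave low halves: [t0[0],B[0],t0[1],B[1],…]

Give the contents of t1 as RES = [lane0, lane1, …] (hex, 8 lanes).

t0 = [0x3f, 0x8a, 0xc1, 0x14, 0xef, 0x0b, 0xac, 0x55]
t1 = [0x3f, 0xd3, 0x8a, 0xb4, 0xc1, 0x51, 0x14, 0x50]

RES = [ 0x3f  0xd3  0x8a  0xb4  0xc1  0x51  0x14  0x50 ]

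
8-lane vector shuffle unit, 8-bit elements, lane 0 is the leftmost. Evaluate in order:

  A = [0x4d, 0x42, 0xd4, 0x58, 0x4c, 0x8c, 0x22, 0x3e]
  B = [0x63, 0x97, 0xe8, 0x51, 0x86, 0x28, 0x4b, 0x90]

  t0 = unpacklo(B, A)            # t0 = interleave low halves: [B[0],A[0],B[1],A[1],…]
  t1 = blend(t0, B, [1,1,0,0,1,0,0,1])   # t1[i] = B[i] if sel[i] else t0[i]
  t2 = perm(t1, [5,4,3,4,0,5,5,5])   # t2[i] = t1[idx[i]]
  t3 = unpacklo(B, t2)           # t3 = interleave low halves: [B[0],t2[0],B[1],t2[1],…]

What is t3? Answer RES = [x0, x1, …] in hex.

RES = [ 0x63  0xd4  0x97  0x86  0xe8  0x42  0x51  0x86 ]

→ t0 |63|4d|97|42|e8|d4|51|58|
→ t1 |63|97|97|42|86|d4|51|90|
→ t2 |d4|86|42|86|63|d4|d4|d4|
→ t3 |63|d4|97|86|e8|42|51|86|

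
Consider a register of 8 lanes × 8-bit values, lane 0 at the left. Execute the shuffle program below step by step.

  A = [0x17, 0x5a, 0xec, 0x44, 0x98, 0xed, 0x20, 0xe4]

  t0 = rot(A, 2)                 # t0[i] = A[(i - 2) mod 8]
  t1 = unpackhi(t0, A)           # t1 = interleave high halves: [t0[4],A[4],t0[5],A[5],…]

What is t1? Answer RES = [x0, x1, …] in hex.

RES = [0xec, 0x98, 0x44, 0xed, 0x98, 0x20, 0xed, 0xe4]

t0 = [0x20, 0xe4, 0x17, 0x5a, 0xec, 0x44, 0x98, 0xed]
t1 = [0xec, 0x98, 0x44, 0xed, 0x98, 0x20, 0xed, 0xe4]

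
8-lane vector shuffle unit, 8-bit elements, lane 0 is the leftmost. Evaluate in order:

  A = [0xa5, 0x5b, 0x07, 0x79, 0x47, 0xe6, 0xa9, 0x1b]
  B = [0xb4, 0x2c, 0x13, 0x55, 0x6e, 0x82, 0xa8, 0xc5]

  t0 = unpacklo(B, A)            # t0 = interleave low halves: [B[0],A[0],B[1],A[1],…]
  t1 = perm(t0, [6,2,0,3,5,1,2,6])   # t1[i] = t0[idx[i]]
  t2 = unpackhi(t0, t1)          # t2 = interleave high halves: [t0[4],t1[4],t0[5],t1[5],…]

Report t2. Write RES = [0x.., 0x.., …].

t0 = [0xb4, 0xa5, 0x2c, 0x5b, 0x13, 0x07, 0x55, 0x79]
t1 = [0x55, 0x2c, 0xb4, 0x5b, 0x07, 0xa5, 0x2c, 0x55]
t2 = [0x13, 0x07, 0x07, 0xa5, 0x55, 0x2c, 0x79, 0x55]

RES = [ 0x13  0x07  0x07  0xa5  0x55  0x2c  0x79  0x55 ]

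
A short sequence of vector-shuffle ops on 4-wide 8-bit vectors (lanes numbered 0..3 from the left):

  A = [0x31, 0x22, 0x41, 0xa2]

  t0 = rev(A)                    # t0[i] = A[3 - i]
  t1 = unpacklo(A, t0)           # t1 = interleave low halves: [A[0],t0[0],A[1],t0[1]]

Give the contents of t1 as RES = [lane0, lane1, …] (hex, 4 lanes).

→ t0 |a2|41|22|31|
→ t1 |31|a2|22|41|

RES = [ 0x31  0xa2  0x22  0x41 ]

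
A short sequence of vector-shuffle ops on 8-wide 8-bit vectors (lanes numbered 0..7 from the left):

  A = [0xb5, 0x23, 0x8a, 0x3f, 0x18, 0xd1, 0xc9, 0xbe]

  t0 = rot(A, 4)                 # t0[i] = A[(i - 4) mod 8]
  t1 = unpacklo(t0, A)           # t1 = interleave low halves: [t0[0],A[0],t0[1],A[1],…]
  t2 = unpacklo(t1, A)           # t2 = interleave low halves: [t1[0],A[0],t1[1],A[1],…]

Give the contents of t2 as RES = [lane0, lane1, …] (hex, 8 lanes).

→ t0 |18|d1|c9|be|b5|23|8a|3f|
→ t1 |18|b5|d1|23|c9|8a|be|3f|
→ t2 |18|b5|b5|23|d1|8a|23|3f|

RES = [0x18, 0xb5, 0xb5, 0x23, 0xd1, 0x8a, 0x23, 0x3f]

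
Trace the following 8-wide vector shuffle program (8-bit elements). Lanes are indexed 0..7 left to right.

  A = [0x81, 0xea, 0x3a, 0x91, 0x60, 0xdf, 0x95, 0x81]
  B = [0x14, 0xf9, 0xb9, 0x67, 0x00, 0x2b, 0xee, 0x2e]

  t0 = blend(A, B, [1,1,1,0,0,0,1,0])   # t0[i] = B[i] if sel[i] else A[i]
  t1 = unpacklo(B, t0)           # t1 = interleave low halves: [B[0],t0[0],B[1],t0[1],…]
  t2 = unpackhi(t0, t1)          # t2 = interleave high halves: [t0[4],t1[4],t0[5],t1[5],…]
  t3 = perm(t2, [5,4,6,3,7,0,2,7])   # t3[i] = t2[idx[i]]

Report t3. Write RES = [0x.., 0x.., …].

RES = [0x67, 0xee, 0x81, 0xb9, 0x91, 0x60, 0xdf, 0x91]

→ t0 |14|f9|b9|91|60|df|ee|81|
→ t1 |14|14|f9|f9|b9|b9|67|91|
→ t2 |60|b9|df|b9|ee|67|81|91|
→ t3 |67|ee|81|b9|91|60|df|91|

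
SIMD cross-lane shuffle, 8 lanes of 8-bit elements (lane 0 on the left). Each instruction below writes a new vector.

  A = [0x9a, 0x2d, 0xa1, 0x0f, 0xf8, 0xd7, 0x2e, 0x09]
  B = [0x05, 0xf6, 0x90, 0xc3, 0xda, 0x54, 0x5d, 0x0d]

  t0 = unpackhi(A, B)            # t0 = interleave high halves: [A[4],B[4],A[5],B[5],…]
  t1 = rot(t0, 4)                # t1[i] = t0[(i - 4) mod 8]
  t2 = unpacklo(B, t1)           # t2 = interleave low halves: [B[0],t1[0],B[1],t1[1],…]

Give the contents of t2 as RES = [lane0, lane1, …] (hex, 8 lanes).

t0 = [0xf8, 0xda, 0xd7, 0x54, 0x2e, 0x5d, 0x09, 0x0d]
t1 = [0x2e, 0x5d, 0x09, 0x0d, 0xf8, 0xda, 0xd7, 0x54]
t2 = [0x05, 0x2e, 0xf6, 0x5d, 0x90, 0x09, 0xc3, 0x0d]

RES = [0x05, 0x2e, 0xf6, 0x5d, 0x90, 0x09, 0xc3, 0x0d]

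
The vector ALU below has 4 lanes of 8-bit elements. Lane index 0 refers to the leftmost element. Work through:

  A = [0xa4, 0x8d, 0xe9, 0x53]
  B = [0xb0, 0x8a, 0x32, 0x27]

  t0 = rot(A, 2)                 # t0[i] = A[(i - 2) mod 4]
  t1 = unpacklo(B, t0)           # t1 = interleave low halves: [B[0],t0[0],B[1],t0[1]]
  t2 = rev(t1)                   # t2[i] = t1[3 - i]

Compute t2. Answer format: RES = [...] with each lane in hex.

RES = [ 0x53  0x8a  0xe9  0xb0 ]

t0 = [0xe9, 0x53, 0xa4, 0x8d]
t1 = [0xb0, 0xe9, 0x8a, 0x53]
t2 = [0x53, 0x8a, 0xe9, 0xb0]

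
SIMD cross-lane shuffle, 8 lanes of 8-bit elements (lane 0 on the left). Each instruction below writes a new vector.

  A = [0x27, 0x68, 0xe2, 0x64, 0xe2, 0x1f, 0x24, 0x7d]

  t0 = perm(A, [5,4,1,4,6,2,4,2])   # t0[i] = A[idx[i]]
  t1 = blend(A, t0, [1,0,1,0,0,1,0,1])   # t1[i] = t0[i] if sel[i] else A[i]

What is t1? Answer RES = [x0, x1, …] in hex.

RES = [0x1f, 0x68, 0x68, 0x64, 0xe2, 0xe2, 0x24, 0xe2]

  t0: 1f e2 68 e2 24 e2 e2 e2
  t1: 1f 68 68 64 e2 e2 24 e2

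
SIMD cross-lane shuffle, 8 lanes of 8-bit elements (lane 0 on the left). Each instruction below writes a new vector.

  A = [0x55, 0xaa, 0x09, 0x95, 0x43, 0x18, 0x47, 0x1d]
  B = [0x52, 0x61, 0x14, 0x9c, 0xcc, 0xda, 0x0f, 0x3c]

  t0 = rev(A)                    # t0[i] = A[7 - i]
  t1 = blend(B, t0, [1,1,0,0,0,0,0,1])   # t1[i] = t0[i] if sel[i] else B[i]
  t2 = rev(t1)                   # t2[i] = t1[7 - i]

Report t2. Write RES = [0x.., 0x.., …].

t0 = [0x1d, 0x47, 0x18, 0x43, 0x95, 0x09, 0xaa, 0x55]
t1 = [0x1d, 0x47, 0x14, 0x9c, 0xcc, 0xda, 0x0f, 0x55]
t2 = [0x55, 0x0f, 0xda, 0xcc, 0x9c, 0x14, 0x47, 0x1d]

RES = [ 0x55  0x0f  0xda  0xcc  0x9c  0x14  0x47  0x1d ]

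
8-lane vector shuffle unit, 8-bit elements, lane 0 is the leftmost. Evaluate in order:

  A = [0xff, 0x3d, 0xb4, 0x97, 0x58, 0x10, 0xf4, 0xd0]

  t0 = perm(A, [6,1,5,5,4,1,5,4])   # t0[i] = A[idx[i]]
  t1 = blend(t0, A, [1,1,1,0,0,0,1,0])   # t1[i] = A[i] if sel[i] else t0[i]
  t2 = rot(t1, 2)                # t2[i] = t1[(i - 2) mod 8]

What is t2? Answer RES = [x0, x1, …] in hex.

t0 = [0xf4, 0x3d, 0x10, 0x10, 0x58, 0x3d, 0x10, 0x58]
t1 = [0xff, 0x3d, 0xb4, 0x10, 0x58, 0x3d, 0xf4, 0x58]
t2 = [0xf4, 0x58, 0xff, 0x3d, 0xb4, 0x10, 0x58, 0x3d]

RES = [ 0xf4  0x58  0xff  0x3d  0xb4  0x10  0x58  0x3d ]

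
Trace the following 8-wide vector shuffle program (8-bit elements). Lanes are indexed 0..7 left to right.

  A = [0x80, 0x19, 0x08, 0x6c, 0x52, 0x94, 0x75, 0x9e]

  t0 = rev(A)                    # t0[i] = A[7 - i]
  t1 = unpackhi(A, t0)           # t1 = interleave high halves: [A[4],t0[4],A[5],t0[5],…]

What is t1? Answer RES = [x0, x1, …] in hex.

t0 = [0x9e, 0x75, 0x94, 0x52, 0x6c, 0x08, 0x19, 0x80]
t1 = [0x52, 0x6c, 0x94, 0x08, 0x75, 0x19, 0x9e, 0x80]

RES = [ 0x52  0x6c  0x94  0x08  0x75  0x19  0x9e  0x80 ]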